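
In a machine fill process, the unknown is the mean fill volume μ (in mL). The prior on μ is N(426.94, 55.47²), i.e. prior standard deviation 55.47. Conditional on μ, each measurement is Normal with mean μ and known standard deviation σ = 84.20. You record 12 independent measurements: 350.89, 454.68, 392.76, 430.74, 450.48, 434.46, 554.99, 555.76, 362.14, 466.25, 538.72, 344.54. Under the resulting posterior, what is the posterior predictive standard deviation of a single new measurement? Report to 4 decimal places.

87.0935

For Normal data with known variance σ², a Normal(μ₀, σ₀²) prior on μ is conjugate. Posterior precision = 1/σ₀² + n/σ²; posterior mean is the precision-weighted average of μ₀ and x̄.
σ₀² = 55.47² = 3076.9209, σ² = 84.20² = 7089.64; σ² + n·σ₀² = 7089.64 + 12·3076.9209 = 44012.6908.
Posterior precision = 1/σ₀² + n/σ² = 1/3076.9209 + 12/7089.64 = (σ² + n·σ₀²)/(σ₀²σ²) = 44012.6908/(3076.9209·7089.64); posterior variance σₙ² = σ₀²σ²/(σ² + n·σ₀²) = 3076.9209·7089.64/44012.6908 = 495.635715.
Predictive variance for one new observation = σₙ² + σ² = 3076.9209·7089.64/44012.6908 + 7089.64 = σ²·(σ₀² + 44012.6908)/44012.6908 = 7089.64·47089.6117/44012.6908 = 7585.275715; SD = √(7089.64·47089.6117/44012.6908) = 87.0935.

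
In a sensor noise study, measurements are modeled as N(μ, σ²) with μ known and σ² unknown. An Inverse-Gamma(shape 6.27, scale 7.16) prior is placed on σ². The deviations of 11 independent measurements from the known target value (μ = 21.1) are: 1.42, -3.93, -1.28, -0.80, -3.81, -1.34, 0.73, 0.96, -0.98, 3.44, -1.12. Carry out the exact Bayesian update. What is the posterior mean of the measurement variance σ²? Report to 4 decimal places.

With known mean μ and an Inverse-Gamma(α, β) prior on σ², the Normal likelihood is conjugate: posterior is Inv-Gamma(α + n/2, β + Σ(xᵢ−μ)²/2).
Σ(xᵢ−μ)² = (1.42)² + (-3.93)² + (-1.28)² + (-0.80)² + (-3.81)² + (-1.34)² + (0.73)² + (0.96)² + (-0.98)² + (3.44)² + (-1.12)² = 51.5543.
Posterior: Inv-Gamma(6.27 + 11/2, 7.16 + 51.5543/2) = Inv-Gamma(11.77, 32.93715).
E[σ²|data] = β/(α−1) = 32.93715/10.77 = 3.0582.

3.0582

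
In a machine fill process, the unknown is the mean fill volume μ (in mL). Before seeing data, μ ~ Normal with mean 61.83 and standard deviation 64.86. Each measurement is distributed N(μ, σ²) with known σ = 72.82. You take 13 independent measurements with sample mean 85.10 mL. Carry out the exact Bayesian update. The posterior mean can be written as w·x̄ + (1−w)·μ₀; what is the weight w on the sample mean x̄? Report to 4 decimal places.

For Normal data with known variance σ², a Normal(μ₀, σ₀²) prior on μ is conjugate. Posterior precision = 1/σ₀² + n/σ²; posterior mean is the precision-weighted average of μ₀ and x̄.
σ₀² = 64.86² = 4206.8196, σ² = 72.82² = 5302.7524. Prior precision 1/σ₀² = 1/4206.8196; data precision n/σ² = 13/5302.7524.
w = (n/σ²)/(1/σ₀² + n/σ²) = n·σ₀²/(σ² + n·σ₀²) = 13·4206.8196/(5302.7524 + 13·4206.8196) = 54688.6548/59991.4072 = 0.9116.

0.9116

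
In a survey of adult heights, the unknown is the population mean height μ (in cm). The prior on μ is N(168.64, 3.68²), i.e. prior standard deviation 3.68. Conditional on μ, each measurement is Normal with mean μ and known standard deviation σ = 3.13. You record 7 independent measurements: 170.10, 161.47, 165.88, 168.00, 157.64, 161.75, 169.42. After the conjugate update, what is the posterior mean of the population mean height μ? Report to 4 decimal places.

For Normal data with known variance σ², a Normal(μ₀, σ₀²) prior on μ is conjugate. Posterior precision = 1/σ₀² + n/σ²; posterior mean is the precision-weighted average of μ₀ and x̄.
Σxᵢ = 170.10 + 161.47 + 165.88 + 168.00 + 157.64 + 161.75 + 169.42 = 1154.26, so n·x̄ = 1154.26.
σ₀² = 3.68² = 13.5424, σ² = 3.13² = 9.7969; σ² + n·σ₀² = 9.7969 + 7·13.5424 = 104.5937.
Posterior mean = (μ₀/σ₀² + n·x̄/σ²)/(1/σ₀² + n/σ²) = (σ²·μ₀ + σ₀²·n·x̄)/(σ² + n·σ₀²) = (9.7969·168.64 + 13.5424·1154.26)/104.5937 = 17283.59984/104.5937 = 165.2451.

165.2451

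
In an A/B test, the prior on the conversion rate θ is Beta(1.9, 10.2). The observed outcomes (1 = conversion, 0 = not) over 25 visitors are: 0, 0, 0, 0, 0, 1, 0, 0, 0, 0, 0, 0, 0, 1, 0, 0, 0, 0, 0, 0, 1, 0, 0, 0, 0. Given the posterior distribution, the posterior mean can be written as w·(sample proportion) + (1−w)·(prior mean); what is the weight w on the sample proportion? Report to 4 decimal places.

The Beta prior is conjugate to a Binomial/Bernoulli likelihood; the update adds successes to α and failures to β.
Posterior mean = (α₀+k)/(α₀+β₀+n) = [n/(α₀+β₀+n)]·(k/n) + [(α₀+β₀)/(α₀+β₀+n)]·α₀/(α₀+β₀), so only n and the prior enter the weight.
The weight on the data is w = n/(α₀+β₀+n) = 25/(1.9+10.2+25) = 25/37.1 = 0.6739.

0.6739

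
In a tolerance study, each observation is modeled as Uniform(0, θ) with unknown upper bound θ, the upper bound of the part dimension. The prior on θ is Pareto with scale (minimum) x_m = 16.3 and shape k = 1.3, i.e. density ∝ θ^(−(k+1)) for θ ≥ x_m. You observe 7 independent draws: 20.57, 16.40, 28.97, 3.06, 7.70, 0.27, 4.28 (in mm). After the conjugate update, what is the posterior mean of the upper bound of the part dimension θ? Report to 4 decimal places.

A Pareto(scale x_m, shape k) prior on the upper bound θ of Uniform(0, θ) is conjugate: posterior is Pareto(max(x_m, max xᵢ), k + n).
Sample maximum = 28.97; prior scale x_m = 16.3 → posterior scale = max = 28.97.
Posterior shape = 1.3 + 7 = 8.3.
E[θ|data] = k·x_m/(k−1) = 8.3·28.97/7.3 = 32.9385.

32.9385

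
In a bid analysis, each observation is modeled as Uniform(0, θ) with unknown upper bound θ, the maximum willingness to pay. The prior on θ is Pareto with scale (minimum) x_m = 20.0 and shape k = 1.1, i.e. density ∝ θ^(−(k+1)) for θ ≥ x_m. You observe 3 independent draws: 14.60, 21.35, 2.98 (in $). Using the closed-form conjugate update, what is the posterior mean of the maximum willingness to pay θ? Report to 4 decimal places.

A Pareto(scale x_m, shape k) prior on the upper bound θ of Uniform(0, θ) is conjugate: posterior is Pareto(max(x_m, max xᵢ), k + n).
Sample maximum = 21.35; prior scale x_m = 20.0 → posterior scale = max = 21.35.
Posterior shape = 1.1 + 3 = 4.1.
E[θ|data] = k·x_m/(k−1) = 4.1·21.35/3.1 = 28.2371.

28.2371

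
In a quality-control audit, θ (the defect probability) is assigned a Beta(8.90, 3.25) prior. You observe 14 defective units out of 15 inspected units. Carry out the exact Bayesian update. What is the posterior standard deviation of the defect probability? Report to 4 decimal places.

The Beta prior is conjugate to a Binomial/Bernoulli likelihood; the update adds successes to α and failures to β.
Posterior: Beta(α+k, β+n−k) = Beta(8.90+14, 3.25+1) = Beta(22.90, 4.25).
Var = αβ/((α+β)²(α+β+1)) = 22.90·4.25/(27.15²·28.15) = 0.00469036; SD = √0.00469036 = 0.0685.

0.0685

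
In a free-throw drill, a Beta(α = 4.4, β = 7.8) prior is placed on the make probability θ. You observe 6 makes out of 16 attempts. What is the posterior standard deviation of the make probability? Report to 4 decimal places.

The Beta prior is conjugate to a Binomial/Bernoulli likelihood; the update adds successes to α and failures to β.
Posterior: Beta(α+k, β+n−k) = Beta(4.4+6, 7.8+10) = Beta(10.4, 17.8).
Var = αβ/((α+β)²(α+β+1)) = 10.4·17.8/(28.2²·29.2) = 0.00797209; SD = √0.00797209 = 0.0893.

0.0893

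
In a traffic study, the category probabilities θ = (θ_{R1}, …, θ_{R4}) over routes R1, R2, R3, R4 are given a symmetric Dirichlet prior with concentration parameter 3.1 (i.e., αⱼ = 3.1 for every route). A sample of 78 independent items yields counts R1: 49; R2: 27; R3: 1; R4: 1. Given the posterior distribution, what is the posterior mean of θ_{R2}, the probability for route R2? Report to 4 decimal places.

The Dirichlet prior is conjugate to the Multinomial likelihood: each posterior αⱼ = prior αⱼ + observed count nⱼ.
Posterior concentration: (52.1, 30.1, 4.1, 4.1), total = 90.4.
E[θ_{R2}|data] = α_{R2}/Σα = 30.1/90.4 = 0.3330.

0.3330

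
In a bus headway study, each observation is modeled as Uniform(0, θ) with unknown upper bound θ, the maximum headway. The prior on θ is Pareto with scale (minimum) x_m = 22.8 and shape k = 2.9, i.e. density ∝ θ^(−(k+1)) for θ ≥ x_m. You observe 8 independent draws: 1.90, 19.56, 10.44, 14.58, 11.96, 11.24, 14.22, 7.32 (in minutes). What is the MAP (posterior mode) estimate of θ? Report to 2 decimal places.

A Pareto(scale x_m, shape k) prior on the upper bound θ of Uniform(0, θ) is conjugate: posterior is Pareto(max(x_m, max xᵢ), k + n).
Sample maximum = 19.56; prior scale x_m = 22.8 → posterior scale = max = 22.80.
Posterior shape = 2.9 + 8 = 10.9.
The Pareto density is decreasing on [x_m, ∞), so the mode is x_m = 22.80.

22.80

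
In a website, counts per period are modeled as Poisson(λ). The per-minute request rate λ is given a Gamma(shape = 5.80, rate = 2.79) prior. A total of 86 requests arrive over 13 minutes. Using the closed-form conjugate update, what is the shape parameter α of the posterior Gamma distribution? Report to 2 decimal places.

With a Gamma(shape α, rate β) prior, the Poisson likelihood is conjugate: the posterior is Gamma(α + ΣXᵢ, β + n).
Posterior: Gamma(α+S, β+n) = Gamma(5.80+86, 2.79+13) = Gamma(91.80, 15.79).
Posterior α = 91.80.

91.80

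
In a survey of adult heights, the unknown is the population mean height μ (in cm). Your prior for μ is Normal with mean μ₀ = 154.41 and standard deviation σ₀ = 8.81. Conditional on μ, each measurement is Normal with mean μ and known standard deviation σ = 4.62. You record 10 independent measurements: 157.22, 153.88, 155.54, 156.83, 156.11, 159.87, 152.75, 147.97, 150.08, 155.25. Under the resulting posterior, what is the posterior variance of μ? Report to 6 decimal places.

For Normal data with known variance σ², a Normal(μ₀, σ₀²) prior on μ is conjugate. Posterior precision = 1/σ₀² + n/σ²; posterior mean is the precision-weighted average of μ₀ and x̄.
σ₀² = 8.81² = 77.6161, σ² = 4.62² = 21.3444; σ² + n·σ₀² = 21.3444 + 10·77.6161 = 797.5054.
Posterior precision = 1/σ₀² + n/σ² = 1/77.6161 + 10/21.3444 = (σ² + n·σ₀²)/(σ₀²σ²) = 797.5054/(77.6161·21.3444); posterior variance σₙ² = σ₀²σ²/(σ² + n·σ₀²) = 77.6161·21.3444/797.5054 = 2.077314.

2.077314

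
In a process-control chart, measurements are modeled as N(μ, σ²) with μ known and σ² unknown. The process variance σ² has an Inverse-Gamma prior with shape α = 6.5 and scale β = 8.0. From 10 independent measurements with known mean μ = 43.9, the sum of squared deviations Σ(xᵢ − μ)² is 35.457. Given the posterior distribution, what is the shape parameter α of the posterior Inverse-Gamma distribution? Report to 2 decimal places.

With known mean μ and an Inverse-Gamma(α, β) prior on σ², the Normal likelihood is conjugate: posterior is Inv-Gamma(α + n/2, β + Σ(xᵢ−μ)²/2).
Posterior: Inv-Gamma(6.5 + 10/2, 8.0 + 35.457/2) = Inv-Gamma(11.50, 25.7285).
Posterior α = 11.50.

11.50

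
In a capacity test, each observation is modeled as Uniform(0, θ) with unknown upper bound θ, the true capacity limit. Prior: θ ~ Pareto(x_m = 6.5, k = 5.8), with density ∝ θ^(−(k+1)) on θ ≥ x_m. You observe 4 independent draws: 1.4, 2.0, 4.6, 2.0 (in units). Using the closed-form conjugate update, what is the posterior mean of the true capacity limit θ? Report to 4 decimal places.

7.2386

A Pareto(scale x_m, shape k) prior on the upper bound θ of Uniform(0, θ) is conjugate: posterior is Pareto(max(x_m, max xᵢ), k + n).
Sample maximum = 4.6; prior scale x_m = 6.5 → posterior scale = max = 6.5.
Posterior shape = 5.8 + 4 = 9.8.
E[θ|data] = k·x_m/(k−1) = 9.8·6.5/8.8 = 7.2386.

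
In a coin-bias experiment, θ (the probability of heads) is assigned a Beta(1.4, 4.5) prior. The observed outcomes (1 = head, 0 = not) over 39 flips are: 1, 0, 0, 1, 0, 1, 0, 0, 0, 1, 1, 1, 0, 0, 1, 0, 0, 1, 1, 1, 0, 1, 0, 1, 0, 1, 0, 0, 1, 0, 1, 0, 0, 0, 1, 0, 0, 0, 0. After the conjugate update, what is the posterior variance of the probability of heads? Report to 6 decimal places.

The Beta prior is conjugate to a Binomial/Bernoulli likelihood; the update adds successes to α and failures to β.
Posterior: Beta(α+k, β+n−k) = Beta(1.4+16, 4.5+23) = Beta(17.4, 27.5).
Var = αβ/((α+β)²(α+β+1)) = 17.4·27.5/(44.9²·45.9) = 0.005171.

0.005171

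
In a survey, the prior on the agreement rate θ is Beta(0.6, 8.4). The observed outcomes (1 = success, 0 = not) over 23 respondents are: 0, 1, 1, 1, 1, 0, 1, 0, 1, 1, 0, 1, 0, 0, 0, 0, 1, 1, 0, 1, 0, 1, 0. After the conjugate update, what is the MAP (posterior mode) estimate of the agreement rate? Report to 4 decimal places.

0.3867

The Beta prior is conjugate to a Binomial/Bernoulli likelihood; the update adds successes to α and failures to β.
Posterior: Beta(α+k, β+n−k) = Beta(0.6+12, 8.4+11) = Beta(12.6, 19.4).
Mode of Beta(a,b) for a,b>1 is (a−1)/(a+b−2) = 11.6/30.0 = 0.3867.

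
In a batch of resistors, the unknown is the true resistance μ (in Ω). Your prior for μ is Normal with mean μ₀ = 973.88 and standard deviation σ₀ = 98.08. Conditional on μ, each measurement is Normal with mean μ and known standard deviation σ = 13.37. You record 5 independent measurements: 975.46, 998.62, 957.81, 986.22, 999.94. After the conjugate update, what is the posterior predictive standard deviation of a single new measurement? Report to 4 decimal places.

14.6416

For Normal data with known variance σ², a Normal(μ₀, σ₀²) prior on μ is conjugate. Posterior precision = 1/σ₀² + n/σ²; posterior mean is the precision-weighted average of μ₀ and x̄.
σ₀² = 98.08² = 9619.6864, σ² = 13.37² = 178.7569; σ² + n·σ₀² = 178.7569 + 5·9619.6864 = 48277.1889.
Posterior precision = 1/σ₀² + n/σ² = 1/9619.6864 + 5/178.7569 = (σ² + n·σ₀²)/(σ₀²σ²) = 48277.1889/(9619.6864·178.7569); posterior variance σₙ² = σ₀²σ²/(σ² + n·σ₀²) = 9619.6864·178.7569/48277.1889 = 35.619003.
Predictive variance for one new observation = σₙ² + σ² = 9619.6864·178.7569/48277.1889 + 178.7569 = σ²·(σ₀² + 48277.1889)/48277.1889 = 178.7569·57896.8753/48277.1889 = 214.375903; SD = √(178.7569·57896.8753/48277.1889) = 14.6416.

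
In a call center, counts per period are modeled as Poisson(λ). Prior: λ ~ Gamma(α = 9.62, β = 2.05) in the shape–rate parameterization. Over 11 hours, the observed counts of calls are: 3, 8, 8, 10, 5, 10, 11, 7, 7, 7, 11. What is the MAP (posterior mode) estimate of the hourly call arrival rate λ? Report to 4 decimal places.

With a Gamma(shape α, rate β) prior, the Poisson likelihood is conjugate: the posterior is Gamma(α + ΣXᵢ, β + n).
Sum of counts S = 87 over n = 11 hours.
Posterior: Gamma(α+S, β+n) = Gamma(9.62+87, 2.05+11) = Gamma(96.62, 13.05).
Mode of Gamma(α,β) for α≥1 is (α−1)/β = 95.62/13.05 = 7.3272.

7.3272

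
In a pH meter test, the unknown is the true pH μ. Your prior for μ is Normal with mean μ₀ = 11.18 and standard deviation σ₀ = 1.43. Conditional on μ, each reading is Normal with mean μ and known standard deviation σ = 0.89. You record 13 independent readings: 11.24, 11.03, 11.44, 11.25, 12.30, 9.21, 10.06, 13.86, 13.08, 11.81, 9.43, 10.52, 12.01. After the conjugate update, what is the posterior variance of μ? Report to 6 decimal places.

For Normal data with known variance σ², a Normal(μ₀, σ₀²) prior on μ is conjugate. Posterior precision = 1/σ₀² + n/σ²; posterior mean is the precision-weighted average of μ₀ and x̄.
σ₀² = 1.43² = 2.0449, σ² = 0.89² = 0.7921; σ² + n·σ₀² = 0.7921 + 13·2.0449 = 27.3758.
Posterior precision = 1/σ₀² + n/σ² = 1/2.0449 + 13/0.7921 = (σ² + n·σ₀²)/(σ₀²σ²) = 27.3758/(2.0449·0.7921); posterior variance σₙ² = σ₀²σ²/(σ² + n·σ₀²) = 2.0449·0.7921/27.3758 = 0.059168.

0.059168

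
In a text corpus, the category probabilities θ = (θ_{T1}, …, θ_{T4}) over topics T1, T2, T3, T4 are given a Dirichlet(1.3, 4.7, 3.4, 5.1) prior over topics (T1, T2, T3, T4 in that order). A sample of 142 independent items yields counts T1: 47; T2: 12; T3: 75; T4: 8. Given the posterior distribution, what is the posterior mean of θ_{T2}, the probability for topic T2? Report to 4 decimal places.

The Dirichlet prior is conjugate to the Multinomial likelihood: each posterior αⱼ = prior αⱼ + observed count nⱼ.
Posterior concentration: (48.3, 16.7, 78.4, 13.1), total = 156.5.
E[θ_{T2}|data] = α_{T2}/Σα = 16.7/156.5 = 0.1067.

0.1067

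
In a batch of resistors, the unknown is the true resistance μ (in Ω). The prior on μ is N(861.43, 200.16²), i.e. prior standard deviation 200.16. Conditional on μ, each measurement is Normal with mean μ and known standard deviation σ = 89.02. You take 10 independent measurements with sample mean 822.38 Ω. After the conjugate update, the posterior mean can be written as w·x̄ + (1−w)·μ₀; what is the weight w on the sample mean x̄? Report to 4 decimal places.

For Normal data with known variance σ², a Normal(μ₀, σ₀²) prior on μ is conjugate. Posterior precision = 1/σ₀² + n/σ²; posterior mean is the precision-weighted average of μ₀ and x̄.
σ₀² = 200.16² = 40064.0256, σ² = 89.02² = 7924.5604. Prior precision 1/σ₀² = 1/40064.0256; data precision n/σ² = 10/7924.5604.
w = (n/σ²)/(1/σ₀² + n/σ²) = n·σ₀²/(σ² + n·σ₀²) = 10·40064.0256/(7924.5604 + 10·40064.0256) = 400640.256/408564.8164 = 0.9806.

0.9806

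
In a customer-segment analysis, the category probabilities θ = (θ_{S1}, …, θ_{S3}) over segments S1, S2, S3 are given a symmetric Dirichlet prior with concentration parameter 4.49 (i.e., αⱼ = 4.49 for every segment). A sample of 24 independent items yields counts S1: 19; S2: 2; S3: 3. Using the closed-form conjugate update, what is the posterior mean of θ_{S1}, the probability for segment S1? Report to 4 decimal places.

0.6269

The Dirichlet prior is conjugate to the Multinomial likelihood: each posterior αⱼ = prior αⱼ + observed count nⱼ.
Posterior concentration: (23.49, 6.49, 7.49), total = 37.47.
E[θ_{S1}|data] = α_{S1}/Σα = 23.49/37.47 = 0.6269.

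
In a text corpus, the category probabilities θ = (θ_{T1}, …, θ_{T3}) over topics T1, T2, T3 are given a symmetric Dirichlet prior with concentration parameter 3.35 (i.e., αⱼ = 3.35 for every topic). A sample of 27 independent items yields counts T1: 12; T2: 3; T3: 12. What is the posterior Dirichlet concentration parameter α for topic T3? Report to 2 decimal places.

The Dirichlet prior is conjugate to the Multinomial likelihood: each posterior αⱼ = prior αⱼ + observed count nⱼ.
Posterior concentration: (15.35, 6.35, 15.35), total = 37.05.
α_{T3} = 3.35 + 12 = 15.35.

15.35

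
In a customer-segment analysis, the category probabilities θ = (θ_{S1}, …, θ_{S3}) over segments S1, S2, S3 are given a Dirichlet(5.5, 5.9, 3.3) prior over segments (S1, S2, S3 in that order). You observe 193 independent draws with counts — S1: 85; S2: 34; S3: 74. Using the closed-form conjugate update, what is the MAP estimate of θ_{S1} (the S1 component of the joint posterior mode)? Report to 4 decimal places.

0.4372

The Dirichlet prior is conjugate to the Multinomial likelihood: each posterior αⱼ = prior αⱼ + observed count nⱼ.
Posterior concentration: (90.5, 39.9, 77.3), total = 207.7.
Joint mode component: (α_{S1}−1)/(Σα−K) = 89.5/204.7 = 0.4372.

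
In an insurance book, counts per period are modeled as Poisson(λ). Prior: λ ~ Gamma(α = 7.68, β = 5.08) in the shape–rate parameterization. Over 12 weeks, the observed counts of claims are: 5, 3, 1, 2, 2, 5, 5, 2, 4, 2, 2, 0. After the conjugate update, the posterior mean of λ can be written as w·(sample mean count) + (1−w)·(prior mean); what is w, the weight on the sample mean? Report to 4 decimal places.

With a Gamma(shape α, rate β) prior, the Poisson likelihood is conjugate: the posterior is Gamma(α + ΣXᵢ, β + n).
Posterior mean = (α₀+S)/(β₀+n) = [n/(β₀+n)]·(S/n) + [β₀/(β₀+n)]·(α₀/β₀), so only n and β₀ enter the weight.
Weight on data w = n/(β₀+n) = 12/(5.08+12) = 12/17.08 = 0.7026.

0.7026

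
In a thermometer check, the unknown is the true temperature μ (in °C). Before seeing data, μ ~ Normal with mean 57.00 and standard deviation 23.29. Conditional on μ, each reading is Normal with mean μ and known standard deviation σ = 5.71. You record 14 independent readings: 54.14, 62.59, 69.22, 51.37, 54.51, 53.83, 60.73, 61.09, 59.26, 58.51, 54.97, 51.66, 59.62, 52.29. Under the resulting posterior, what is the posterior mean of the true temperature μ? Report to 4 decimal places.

For Normal data with known variance σ², a Normal(μ₀, σ₀²) prior on μ is conjugate. Posterior precision = 1/σ₀² + n/σ²; posterior mean is the precision-weighted average of μ₀ and x̄.
Σxᵢ = 54.14 + 62.59 + 69.22 + 51.37 + 54.51 + 53.83 + 60.73 + 61.09 + 59.26 + 58.51 + 54.97 + 51.66 + 59.62 + 52.29 = 803.79, so n·x̄ = 803.79.
σ₀² = 23.29² = 542.4241, σ² = 5.71² = 32.6041; σ² + n·σ₀² = 32.6041 + 14·542.4241 = 7626.5415.
Posterior mean = (μ₀/σ₀² + n·x̄/σ²)/(1/σ₀² + n/σ²) = (σ²·μ₀ + σ₀²·n·x̄)/(σ² + n·σ₀²) = (32.6041·57.00 + 542.4241·803.79)/7626.5415 = 437853.501039/7626.5415 = 57.4118.

57.4118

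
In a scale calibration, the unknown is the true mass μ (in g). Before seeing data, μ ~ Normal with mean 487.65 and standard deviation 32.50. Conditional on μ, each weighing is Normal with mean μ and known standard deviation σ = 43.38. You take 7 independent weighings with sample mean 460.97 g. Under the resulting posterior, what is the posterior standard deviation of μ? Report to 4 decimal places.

For Normal data with known variance σ², a Normal(μ₀, σ₀²) prior on μ is conjugate. Posterior precision = 1/σ₀² + n/σ²; posterior mean is the precision-weighted average of μ₀ and x̄.
σ₀² = 32.50² = 1056.25, σ² = 43.38² = 1881.8244; σ² + n·σ₀² = 1881.8244 + 7·1056.25 = 9275.5744.
Posterior precision = 1/σ₀² + n/σ² = 1/1056.25 + 7/1881.8244 = (σ² + n·σ₀²)/(σ₀²σ²) = 9275.5744/(1056.25·1881.8244); posterior variance σₙ² = σ₀²σ²/(σ² + n·σ₀²) = 1056.25·1881.8244/9275.5744 = 214.291529.
Posterior SD = √σₙ² = √(1056.25·1881.8244/9275.5744) = 14.6387.

14.6387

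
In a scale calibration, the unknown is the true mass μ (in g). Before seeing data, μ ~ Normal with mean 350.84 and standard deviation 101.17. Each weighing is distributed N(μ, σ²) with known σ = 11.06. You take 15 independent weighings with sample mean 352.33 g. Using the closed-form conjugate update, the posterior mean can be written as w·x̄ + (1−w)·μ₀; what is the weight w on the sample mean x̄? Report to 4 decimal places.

0.9992

For Normal data with known variance σ², a Normal(μ₀, σ₀²) prior on μ is conjugate. Posterior precision = 1/σ₀² + n/σ²; posterior mean is the precision-weighted average of μ₀ and x̄.
σ₀² = 101.17² = 10235.3689, σ² = 11.06² = 122.3236. Prior precision 1/σ₀² = 1/10235.3689; data precision n/σ² = 15/122.3236.
w = (n/σ²)/(1/σ₀² + n/σ²) = n·σ₀²/(σ² + n·σ₀²) = 15·10235.3689/(122.3236 + 15·10235.3689) = 153530.5335/153652.8571 = 0.9992.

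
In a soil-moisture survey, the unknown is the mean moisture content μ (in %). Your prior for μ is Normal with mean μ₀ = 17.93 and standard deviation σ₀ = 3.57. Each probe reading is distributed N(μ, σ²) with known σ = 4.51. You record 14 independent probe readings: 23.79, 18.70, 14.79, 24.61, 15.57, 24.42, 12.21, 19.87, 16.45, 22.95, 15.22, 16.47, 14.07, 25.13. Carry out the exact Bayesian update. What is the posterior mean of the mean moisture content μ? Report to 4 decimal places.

18.7783

For Normal data with known variance σ², a Normal(μ₀, σ₀²) prior on μ is conjugate. Posterior precision = 1/σ₀² + n/σ²; posterior mean is the precision-weighted average of μ₀ and x̄.
Σxᵢ = 23.79 + 18.70 + 14.79 + 24.61 + 15.57 + 24.42 + 12.21 + 19.87 + 16.45 + 22.95 + 15.22 + 16.47 + 14.07 + 25.13 = 264.25, so n·x̄ = 264.25.
σ₀² = 3.57² = 12.7449, σ² = 4.51² = 20.3401; σ² + n·σ₀² = 20.3401 + 14·12.7449 = 198.7687.
Posterior mean = (μ₀/σ₀² + n·x̄/σ²)/(1/σ₀² + n/σ²) = (σ²·μ₀ + σ₀²·n·x̄)/(σ² + n·σ₀²) = (20.3401·17.93 + 12.7449·264.25)/198.7687 = 3732.537818/198.7687 = 18.7783.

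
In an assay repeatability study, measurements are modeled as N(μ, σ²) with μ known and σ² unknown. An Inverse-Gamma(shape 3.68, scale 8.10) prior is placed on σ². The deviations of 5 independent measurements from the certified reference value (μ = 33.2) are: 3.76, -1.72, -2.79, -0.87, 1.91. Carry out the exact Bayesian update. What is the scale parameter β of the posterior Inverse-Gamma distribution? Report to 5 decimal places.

With known mean μ and an Inverse-Gamma(α, β) prior on σ², the Normal likelihood is conjugate: posterior is Inv-Gamma(α + n/2, β + Σ(xᵢ−μ)²/2).
Σ(xᵢ−μ)² = (3.76)² + (-1.72)² + (-2.79)² + (-0.87)² + (1.91)² = 29.2851.
Posterior: Inv-Gamma(3.68 + 5/2, 8.10 + 29.2851/2) = Inv-Gamma(6.18, 22.74255).
Posterior β = 22.74255.

22.74255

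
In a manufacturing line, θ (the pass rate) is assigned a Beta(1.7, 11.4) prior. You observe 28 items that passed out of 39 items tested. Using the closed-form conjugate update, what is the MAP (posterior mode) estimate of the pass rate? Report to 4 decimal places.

The Beta prior is conjugate to a Binomial/Bernoulli likelihood; the update adds successes to α and failures to β.
Posterior: Beta(α+k, β+n−k) = Beta(1.7+28, 11.4+11) = Beta(29.7, 22.4).
Mode of Beta(a,b) for a,b>1 is (a−1)/(a+b−2) = 28.7/50.1 = 0.5729.

0.5729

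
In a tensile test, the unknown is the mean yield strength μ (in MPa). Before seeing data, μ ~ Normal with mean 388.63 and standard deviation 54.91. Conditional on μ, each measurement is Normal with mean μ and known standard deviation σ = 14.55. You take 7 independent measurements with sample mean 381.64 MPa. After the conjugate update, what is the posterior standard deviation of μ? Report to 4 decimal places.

5.4720

For Normal data with known variance σ², a Normal(μ₀, σ₀²) prior on μ is conjugate. Posterior precision = 1/σ₀² + n/σ²; posterior mean is the precision-weighted average of μ₀ and x̄.
σ₀² = 54.91² = 3015.1081, σ² = 14.55² = 211.7025; σ² + n·σ₀² = 211.7025 + 7·3015.1081 = 21317.4592.
Posterior precision = 1/σ₀² + n/σ² = 1/3015.1081 + 7/211.7025 = (σ² + n·σ₀²)/(σ₀²σ²) = 21317.4592/(3015.1081·211.7025); posterior variance σₙ² = σ₀²σ²/(σ² + n·σ₀²) = 3015.1081·211.7025/21317.4592 = 29.942871.
Posterior SD = √σₙ² = √(3015.1081·211.7025/21317.4592) = 5.4720.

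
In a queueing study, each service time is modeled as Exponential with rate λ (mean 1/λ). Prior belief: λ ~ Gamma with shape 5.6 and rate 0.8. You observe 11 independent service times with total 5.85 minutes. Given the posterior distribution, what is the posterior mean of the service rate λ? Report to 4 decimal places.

With a Gamma(shape α, rate β) prior on the exponential rate λ, the posterior after n observations with total T = Σxᵢ is Gamma(α+n, β+T).
Posterior: Gamma(5.6+11, 0.8+5.85) = Gamma(16.6, 6.65).
Posterior mean of λ = α/β = 16.6/6.65 = 2.4962.

2.4962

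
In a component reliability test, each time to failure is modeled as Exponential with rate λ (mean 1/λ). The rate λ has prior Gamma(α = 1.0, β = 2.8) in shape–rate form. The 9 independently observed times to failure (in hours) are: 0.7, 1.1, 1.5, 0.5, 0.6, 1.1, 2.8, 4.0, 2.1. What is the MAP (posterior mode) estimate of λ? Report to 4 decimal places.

With a Gamma(shape α, rate β) prior on the exponential rate λ, the posterior after n observations with total T = Σxᵢ is Gamma(α+n, β+T).
Sum of observations T = 14.4 hours; n = 9.
Posterior: Gamma(1.0+9, 2.8+14.4) = Gamma(10.0, 17.2).
Mode = (α−1)/β = 0.5233.

0.5233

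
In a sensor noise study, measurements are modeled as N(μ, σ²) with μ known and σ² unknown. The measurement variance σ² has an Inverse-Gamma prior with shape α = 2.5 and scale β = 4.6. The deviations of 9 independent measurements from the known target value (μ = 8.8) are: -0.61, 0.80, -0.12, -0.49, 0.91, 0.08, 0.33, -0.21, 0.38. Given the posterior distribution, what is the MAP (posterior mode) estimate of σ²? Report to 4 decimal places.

With known mean μ and an Inverse-Gamma(α, β) prior on σ², the Normal likelihood is conjugate: posterior is Inv-Gamma(α + n/2, β + Σ(xᵢ−μ)²/2).
Σ(xᵢ−μ)² = (-0.61)² + (0.80)² + (-0.12)² + (-0.49)² + (0.91)² + (0.08)² + (0.33)² + (-0.21)² + (0.38)² = 2.3985.
Posterior: Inv-Gamma(2.5 + 9/2, 4.6 + 2.3985/2) = Inv-Gamma(7.00, 5.79925).
Mode = β/(α+1) = 5.79925/8.00 = 0.7249.

0.7249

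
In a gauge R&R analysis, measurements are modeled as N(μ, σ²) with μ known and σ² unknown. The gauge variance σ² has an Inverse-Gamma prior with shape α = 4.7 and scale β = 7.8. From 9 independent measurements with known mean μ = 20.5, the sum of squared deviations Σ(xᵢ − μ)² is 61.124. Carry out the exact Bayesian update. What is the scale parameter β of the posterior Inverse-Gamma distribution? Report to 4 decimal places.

38.3620

With known mean μ and an Inverse-Gamma(α, β) prior on σ², the Normal likelihood is conjugate: posterior is Inv-Gamma(α + n/2, β + Σ(xᵢ−μ)²/2).
Posterior: Inv-Gamma(4.7 + 9/2, 7.8 + 61.124/2) = Inv-Gamma(9.20, 38.3620).
Posterior β = 38.3620.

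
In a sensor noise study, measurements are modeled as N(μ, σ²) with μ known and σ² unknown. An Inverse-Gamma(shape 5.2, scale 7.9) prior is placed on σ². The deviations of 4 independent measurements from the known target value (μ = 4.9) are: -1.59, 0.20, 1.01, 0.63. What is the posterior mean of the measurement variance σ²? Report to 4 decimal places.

With known mean μ and an Inverse-Gamma(α, β) prior on σ², the Normal likelihood is conjugate: posterior is Inv-Gamma(α + n/2, β + Σ(xᵢ−μ)²/2).
Σ(xᵢ−μ)² = (-1.59)² + (0.20)² + (1.01)² + (0.63)² = 3.9851.
Posterior: Inv-Gamma(5.2 + 4/2, 7.9 + 3.9851/2) = Inv-Gamma(7.20, 9.89255).
E[σ²|data] = β/(α−1) = 9.89255/6.20 = 1.5956.

1.5956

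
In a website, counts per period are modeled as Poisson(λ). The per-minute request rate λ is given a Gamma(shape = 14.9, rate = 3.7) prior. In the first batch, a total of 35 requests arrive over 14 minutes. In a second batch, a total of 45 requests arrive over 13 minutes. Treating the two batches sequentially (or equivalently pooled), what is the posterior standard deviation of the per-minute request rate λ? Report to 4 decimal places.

0.3173

With a Gamma(shape α, rate β) prior, the Poisson likelihood is conjugate: the posterior is Gamma(α + ΣXᵢ, β + n).
After batch 1: Gamma(α+S, β+n) = Gamma(14.9+35, 3.7+14) = Gamma(49.9, 17.7).
After batch 2: Gamma(α+S, β+n) = Gamma(49.9+45, 17.7+13) = Gamma(94.9, 30.7).
SD = √α/β = √94.9/30.7 = 0.3173.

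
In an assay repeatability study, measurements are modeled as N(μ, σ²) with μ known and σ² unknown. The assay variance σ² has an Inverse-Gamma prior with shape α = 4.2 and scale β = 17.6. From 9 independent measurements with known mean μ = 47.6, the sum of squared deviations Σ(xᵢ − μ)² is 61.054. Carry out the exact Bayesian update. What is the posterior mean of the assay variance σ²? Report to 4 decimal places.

With known mean μ and an Inverse-Gamma(α, β) prior on σ², the Normal likelihood is conjugate: posterior is Inv-Gamma(α + n/2, β + Σ(xᵢ−μ)²/2).
Posterior: Inv-Gamma(4.2 + 9/2, 17.6 + 61.054/2) = Inv-Gamma(8.70, 48.1270).
E[σ²|data] = β/(α−1) = 48.1270/7.70 = 6.2503.

6.2503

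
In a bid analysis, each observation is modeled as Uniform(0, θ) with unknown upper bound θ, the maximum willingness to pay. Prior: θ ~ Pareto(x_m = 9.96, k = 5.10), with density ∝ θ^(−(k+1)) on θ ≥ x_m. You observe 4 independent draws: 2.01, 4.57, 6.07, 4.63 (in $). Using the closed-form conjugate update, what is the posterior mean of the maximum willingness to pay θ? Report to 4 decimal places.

A Pareto(scale x_m, shape k) prior on the upper bound θ of Uniform(0, θ) is conjugate: posterior is Pareto(max(x_m, max xᵢ), k + n).
Sample maximum = 6.07; prior scale x_m = 9.96 → posterior scale = max = 9.96.
Posterior shape = 5.10 + 4 = 9.10.
E[θ|data] = k·x_m/(k−1) = 9.10·9.96/8.10 = 11.1896.

11.1896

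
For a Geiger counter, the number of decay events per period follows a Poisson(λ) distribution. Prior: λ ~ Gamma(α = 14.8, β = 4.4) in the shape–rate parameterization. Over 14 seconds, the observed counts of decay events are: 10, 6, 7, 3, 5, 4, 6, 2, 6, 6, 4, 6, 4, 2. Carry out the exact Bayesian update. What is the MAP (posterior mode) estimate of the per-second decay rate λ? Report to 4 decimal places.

With a Gamma(shape α, rate β) prior, the Poisson likelihood is conjugate: the posterior is Gamma(α + ΣXᵢ, β + n).
Sum of counts S = 71 over n = 14 seconds.
Posterior: Gamma(α+S, β+n) = Gamma(14.8+71, 4.4+14) = Gamma(85.8, 18.4).
Mode of Gamma(α,β) for α≥1 is (α−1)/β = 84.8/18.4 = 4.6087.

4.6087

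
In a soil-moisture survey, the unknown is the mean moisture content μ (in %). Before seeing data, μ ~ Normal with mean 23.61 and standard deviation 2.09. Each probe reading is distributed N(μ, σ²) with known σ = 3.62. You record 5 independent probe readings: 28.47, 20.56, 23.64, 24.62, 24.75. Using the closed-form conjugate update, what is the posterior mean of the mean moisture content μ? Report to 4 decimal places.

24.1087

For Normal data with known variance σ², a Normal(μ₀, σ₀²) prior on μ is conjugate. Posterior precision = 1/σ₀² + n/σ²; posterior mean is the precision-weighted average of μ₀ and x̄.
Σxᵢ = 28.47 + 20.56 + 23.64 + 24.62 + 24.75 = 122.04, so n·x̄ = 122.04.
σ₀² = 2.09² = 4.3681, σ² = 3.62² = 13.1044; σ² + n·σ₀² = 13.1044 + 5·4.3681 = 34.9449.
Posterior mean = (μ₀/σ₀² + n·x̄/σ²)/(1/σ₀² + n/σ²) = (σ²·μ₀ + σ₀²·n·x̄)/(σ² + n·σ₀²) = (13.1044·23.61 + 4.3681·122.04)/34.9449 = 842.477808/34.9449 = 24.1087.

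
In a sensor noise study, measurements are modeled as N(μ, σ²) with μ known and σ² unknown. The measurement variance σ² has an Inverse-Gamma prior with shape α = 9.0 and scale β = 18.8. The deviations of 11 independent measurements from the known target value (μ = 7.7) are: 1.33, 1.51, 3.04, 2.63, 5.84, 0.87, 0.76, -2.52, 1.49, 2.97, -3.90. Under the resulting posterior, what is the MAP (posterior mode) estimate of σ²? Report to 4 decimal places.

4.0596

With known mean μ and an Inverse-Gamma(α, β) prior on σ², the Normal likelihood is conjugate: posterior is Inv-Gamma(α + n/2, β + Σ(xᵢ−μ)²/2).
Σ(xᵢ−μ)² = (1.33)² + (1.51)² + (3.04)² + (2.63)² + (5.84)² + (0.87)² + (0.76)² + (-2.52)² + (1.49)² + (2.97)² + (-3.90)² = 88.2490.
Posterior: Inv-Gamma(9.0 + 11/2, 18.8 + 88.2490/2) = Inv-Gamma(14.50, 62.92450).
Mode = β/(α+1) = 62.92450/15.50 = 4.0596.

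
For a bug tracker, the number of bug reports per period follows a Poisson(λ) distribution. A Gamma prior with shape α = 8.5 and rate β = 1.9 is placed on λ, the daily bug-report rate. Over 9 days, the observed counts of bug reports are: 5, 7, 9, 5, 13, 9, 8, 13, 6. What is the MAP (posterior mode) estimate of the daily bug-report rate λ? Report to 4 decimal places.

With a Gamma(shape α, rate β) prior, the Poisson likelihood is conjugate: the posterior is Gamma(α + ΣXᵢ, β + n).
Sum of counts S = 75 over n = 9 days.
Posterior: Gamma(α+S, β+n) = Gamma(8.5+75, 1.9+9) = Gamma(83.5, 10.9).
Mode of Gamma(α,β) for α≥1 is (α−1)/β = 82.5/10.9 = 7.5688.

7.5688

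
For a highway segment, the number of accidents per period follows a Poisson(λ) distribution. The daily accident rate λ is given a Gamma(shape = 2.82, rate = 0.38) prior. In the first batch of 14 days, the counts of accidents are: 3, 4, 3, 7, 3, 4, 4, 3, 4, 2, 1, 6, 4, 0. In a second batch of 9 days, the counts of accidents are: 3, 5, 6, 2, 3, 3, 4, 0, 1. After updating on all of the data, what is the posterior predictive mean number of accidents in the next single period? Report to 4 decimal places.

With a Gamma(shape α, rate β) prior, the Poisson likelihood is conjugate: the posterior is Gamma(α + ΣXᵢ, β + n).
Batch 1: sum of counts S = 48 over n = 14 days.
After batch 1: Gamma(α+S, β+n) = Gamma(2.82+48, 0.38+14) = Gamma(50.82, 14.38).
Batch 2: sum of counts S = 27 over n = 9 days.
After batch 2: Gamma(α+S, β+n) = Gamma(50.82+27, 14.38+9) = Gamma(77.82, 23.38).
The predictive distribution for one future period is NegBinom with mean α/β = 3.3285.

3.3285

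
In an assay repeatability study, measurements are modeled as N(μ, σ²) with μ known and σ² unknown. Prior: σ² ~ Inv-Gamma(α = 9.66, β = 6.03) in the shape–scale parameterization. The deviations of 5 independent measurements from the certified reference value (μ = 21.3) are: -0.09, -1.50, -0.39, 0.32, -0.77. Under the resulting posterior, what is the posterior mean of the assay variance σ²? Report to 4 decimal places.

With known mean μ and an Inverse-Gamma(α, β) prior on σ², the Normal likelihood is conjugate: posterior is Inv-Gamma(α + n/2, β + Σ(xᵢ−μ)²/2).
Σ(xᵢ−μ)² = (-0.09)² + (-1.50)² + (-0.39)² + (0.32)² + (-0.77)² = 3.1055.
Posterior: Inv-Gamma(9.66 + 5/2, 6.03 + 3.1055/2) = Inv-Gamma(12.16, 7.58275).
E[σ²|data] = β/(α−1) = 7.58275/11.16 = 0.6795.

0.6795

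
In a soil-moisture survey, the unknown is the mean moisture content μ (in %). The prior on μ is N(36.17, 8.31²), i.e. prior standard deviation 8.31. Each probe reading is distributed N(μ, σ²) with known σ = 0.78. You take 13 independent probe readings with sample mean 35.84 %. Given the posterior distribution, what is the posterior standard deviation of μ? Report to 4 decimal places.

For Normal data with known variance σ², a Normal(μ₀, σ₀²) prior on μ is conjugate. Posterior precision = 1/σ₀² + n/σ²; posterior mean is the precision-weighted average of μ₀ and x̄.
σ₀² = 8.31² = 69.0561, σ² = 0.78² = 0.6084; σ² + n·σ₀² = 0.6084 + 13·69.0561 = 898.3377.
Posterior precision = 1/σ₀² + n/σ² = 1/69.0561 + 13/0.6084 = (σ² + n·σ₀²)/(σ₀²σ²) = 898.3377/(69.0561·0.6084); posterior variance σₙ² = σ₀²σ²/(σ² + n·σ₀²) = 69.0561·0.6084/898.3377 = 0.046768.
Posterior SD = √σₙ² = √(69.0561·0.6084/898.3377) = 0.2163.

0.2163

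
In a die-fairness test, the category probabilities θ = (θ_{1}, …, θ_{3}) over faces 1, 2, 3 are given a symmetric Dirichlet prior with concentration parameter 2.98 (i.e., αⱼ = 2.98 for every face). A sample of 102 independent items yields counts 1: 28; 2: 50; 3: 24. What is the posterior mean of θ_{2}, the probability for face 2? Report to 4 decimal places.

0.4776

The Dirichlet prior is conjugate to the Multinomial likelihood: each posterior αⱼ = prior αⱼ + observed count nⱼ.
Posterior concentration: (30.98, 52.98, 26.98), total = 110.94.
E[θ_{2}|data] = α_{2}/Σα = 52.98/110.94 = 0.4776.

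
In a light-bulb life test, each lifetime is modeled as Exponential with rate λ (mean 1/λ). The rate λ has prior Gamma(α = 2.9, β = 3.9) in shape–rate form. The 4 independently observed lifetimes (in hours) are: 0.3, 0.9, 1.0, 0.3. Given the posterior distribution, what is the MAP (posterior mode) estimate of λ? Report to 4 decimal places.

With a Gamma(shape α, rate β) prior on the exponential rate λ, the posterior after n observations with total T = Σxᵢ is Gamma(α+n, β+T).
Sum of observations T = 2.5 hours; n = 4.
Posterior: Gamma(2.9+4, 3.9+2.5) = Gamma(6.9, 6.4).
Mode = (α−1)/β = 0.9219.

0.9219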